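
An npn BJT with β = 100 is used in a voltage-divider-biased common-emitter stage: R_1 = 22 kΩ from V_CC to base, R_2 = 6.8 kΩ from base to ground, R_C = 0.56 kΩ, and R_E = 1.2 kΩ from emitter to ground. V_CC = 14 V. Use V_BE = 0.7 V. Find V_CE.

Thevenize the base divider: V_Th = V_CC·R_2/(R_1+R_2) = 14×6.8/28.8 = 3.31 V, R_Th = R_1‖R_2 = 5.19 kΩ.
Base-emitter loop: V_Th = I_B·R_Th + V_BE + (β+1)I_B·R_E, so I_B = (3.31 − 0.7) / (5.19 + 101×1.2) = 0.0206 mA.
I_C = β·I_B = 100×0.0206 = 2.06 mA, and I_E = (β+1)I_B = 2.08 mA.
V_CE = V_CC − I_C·R_C − I_E·R_E = 14 − 2.06×0.56 − 2.08×1.2 = 10.3 V.
V_CE = 10.3 V > 0.2 V confirms active-region operation.

V_CE ≈ 10 V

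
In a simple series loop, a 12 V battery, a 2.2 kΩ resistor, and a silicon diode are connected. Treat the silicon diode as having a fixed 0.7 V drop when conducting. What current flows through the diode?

I ≈ 5.1 mA

KVL around the loop: 12 = V_D + I·R = 0.7 + I × 2.2 kΩ.
So I = (12 − 0.7) / 2.2 kΩ = 11.3 / 2.2 = 5.14 mA.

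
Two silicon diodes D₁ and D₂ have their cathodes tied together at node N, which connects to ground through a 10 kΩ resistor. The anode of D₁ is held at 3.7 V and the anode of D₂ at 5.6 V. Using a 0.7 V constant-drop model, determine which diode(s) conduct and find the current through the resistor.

Only D₂ conducts; I_R ≈ 0.49 mA

Assume both conduct. Then node N would need to be at both 3.7−0.7 = 3 V and 5.6−0.7 = 4.9 V, which is impossible.
Assume only D₂ conducts: V_N = 5.6 − 0.7 = 4.9 V, so I_R = 4.9/10 = 0.49 mA.
Check D₁: its anode-to-cathode voltage is 3.7 − 4.9 = -1.2 V < 0.7 V, so it is off. The assumption is consistent.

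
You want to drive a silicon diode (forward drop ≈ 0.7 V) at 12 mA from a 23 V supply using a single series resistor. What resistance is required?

R ≈ 1.9 kΩ

The resistor drops V_S − V_D = 23 − 0.7 = 22.3 V at 12 mA.
R = 22.3 V / 12 mA = 1.86 kΩ.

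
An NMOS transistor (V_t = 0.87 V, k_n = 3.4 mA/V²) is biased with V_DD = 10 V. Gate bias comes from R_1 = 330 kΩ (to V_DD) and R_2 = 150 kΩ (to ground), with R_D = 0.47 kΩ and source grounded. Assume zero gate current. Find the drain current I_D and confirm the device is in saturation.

I_D ≈ 8.6 mA

V_G = V_DD·R_2/(R_1+R_2) = 10×150/480 = 3.12 V. With the source grounded, V_GS = V_G = 3.12 V.
Assume saturation: I_D = (k_n/2)(V_GS − V_t)² = (3.4/2)×(3.12 − 0.87)² = 1.7×2.25² = 8.64 mA.
V_DS = V_DD − I_D·R_D = 10 − 8.64×0.47 = 5.94 V.
Saturation requires V_DS ≥ V_GS − V_t = 2.25 V; 5.94 ≥ 2.25 ✓.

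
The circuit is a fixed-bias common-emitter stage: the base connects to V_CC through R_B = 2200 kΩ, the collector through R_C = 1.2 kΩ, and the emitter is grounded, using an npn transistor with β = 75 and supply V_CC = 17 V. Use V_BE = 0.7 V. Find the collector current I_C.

Base loop: V_CC = I_B·R_B + V_BE, so I_B = (17 − 0.7)/2200 kΩ = 0.00741 mA.
In the active region I_C = β·I_B = 75 × 0.00741 = 0.556 mA.
Collector loop: V_CE = V_CC − I_C·R_C = 17 − 0.556×1.2 = 16.3 V.
Since V_CE = 16.3 V > V_CE(sat) ≈ 0.2 V, the transistor is in the active region as assumed.

I_C ≈ 0.56 mA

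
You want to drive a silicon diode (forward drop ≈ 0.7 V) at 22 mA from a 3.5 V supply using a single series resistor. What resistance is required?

The resistor drops V_S − V_D = 3.5 − 0.7 = 2.8 V at 22 mA.
R = 2.8 V / 22 mA = 0.127 kΩ.

R ≈ 0.13 kΩ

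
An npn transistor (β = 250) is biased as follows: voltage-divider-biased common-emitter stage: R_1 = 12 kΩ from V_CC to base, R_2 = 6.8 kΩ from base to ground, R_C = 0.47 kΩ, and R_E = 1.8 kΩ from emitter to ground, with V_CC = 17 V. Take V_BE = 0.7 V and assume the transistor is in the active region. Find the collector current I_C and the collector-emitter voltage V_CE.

I_C ≈ 3 mA, V_CE ≈ 10 V

Thevenize the base divider: V_Th = V_CC·R_2/(R_1+R_2) = 17×6.8/18.8 = 6.15 V, R_Th = R_1‖R_2 = 4.34 kΩ.
Base-emitter loop: V_Th = I_B·R_Th + V_BE + (β+1)I_B·R_E, so I_B = (6.15 − 0.7) / (4.34 + 251×1.8) = 0.0119 mA.
I_C = β·I_B = 250×0.0119 = 2.99 mA, and I_E = (β+1)I_B = 3 mA.
V_CE = V_CC − I_C·R_C − I_E·R_E = 17 − 2.99×0.47 − 3×1.8 = 10.2 V.
V_CE = 10.2 V > 0.2 V confirms active-region operation.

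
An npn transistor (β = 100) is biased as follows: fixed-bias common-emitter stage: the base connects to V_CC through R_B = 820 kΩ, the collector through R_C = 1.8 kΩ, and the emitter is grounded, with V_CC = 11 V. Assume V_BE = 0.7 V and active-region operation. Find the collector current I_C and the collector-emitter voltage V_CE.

Base loop: V_CC = I_B·R_B + V_BE, so I_B = (11 − 0.7)/820 kΩ = 0.0126 mA.
In the active region I_C = β·I_B = 100 × 0.0126 = 1.26 mA.
Collector loop: V_CE = V_CC − I_C·R_C = 11 − 1.26×1.8 = 8.74 V.
Since V_CE = 8.74 V > V_CE(sat) ≈ 0.2 V, the transistor is in the active region as assumed.

I_C ≈ 1.3 mA, V_CE ≈ 8.7 V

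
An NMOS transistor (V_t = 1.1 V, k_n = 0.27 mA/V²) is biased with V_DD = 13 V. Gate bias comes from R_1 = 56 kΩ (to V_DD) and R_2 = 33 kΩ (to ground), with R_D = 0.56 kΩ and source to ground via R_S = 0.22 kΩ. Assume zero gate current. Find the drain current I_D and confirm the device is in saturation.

V_G = V_DD·R_2/(R_1+R_2) = 13×33/89 = 4.82 V.
Assume saturation: I_D = (k_n/2)(V_GS − V_t)² with V_GS = V_G − I_D·R_S = 4.82 − 0.22·I_D.
Substituting gives 0.00653·I_D² − 1.22·I_D + 1.87 = 0, with roots I_D = 1.54 or 185 mA.
The root I_D = 185 mA gives V_GS = -36 V ≤ V_t, so take I_D = 1.54 mA.
Then V_GS = 4.48 V and V_DS = V_DD − I_D(R_D+R_S) = 13 − 1.54×0.78 = 11.8 V.
Saturation requires V_DS ≥ V_GS − V_t = 3.38 V; 11.8 ≥ 3.38 ✓.

I_D ≈ 1.5 mA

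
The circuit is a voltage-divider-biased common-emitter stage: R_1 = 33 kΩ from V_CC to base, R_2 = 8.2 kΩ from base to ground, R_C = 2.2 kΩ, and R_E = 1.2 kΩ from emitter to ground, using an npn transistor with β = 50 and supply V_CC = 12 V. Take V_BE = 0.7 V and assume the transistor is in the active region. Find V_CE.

Thevenize the base divider: V_Th = V_CC·R_2/(R_1+R_2) = 12×8.2/41.2 = 2.39 V, R_Th = R_1‖R_2 = 6.57 kΩ.
Base-emitter loop: V_Th = I_B·R_Th + V_BE + (β+1)I_B·R_E, so I_B = (2.39 − 0.7) / (6.57 + 51×1.2) = 0.0249 mA.
I_C = β·I_B = 50×0.0249 = 1.25 mA, and I_E = (β+1)I_B = 1.27 mA.
V_CE = V_CC − I_C·R_C − I_E·R_E = 12 − 1.25×2.2 − 1.27×1.2 = 7.73 V.
V_CE = 7.73 V > 0.2 V confirms active-region operation.

V_CE ≈ 7.7 V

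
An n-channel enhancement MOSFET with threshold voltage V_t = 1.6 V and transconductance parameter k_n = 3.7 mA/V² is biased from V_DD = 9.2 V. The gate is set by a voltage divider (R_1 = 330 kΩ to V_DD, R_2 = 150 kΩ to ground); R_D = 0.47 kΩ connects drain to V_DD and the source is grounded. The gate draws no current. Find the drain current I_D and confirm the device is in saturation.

I_D ≈ 3 mA

V_G = V_DD·R_2/(R_1+R_2) = 9.2×150/480 = 2.88 V. With the source grounded, V_GS = V_G = 2.88 V.
Assume saturation: I_D = (k_n/2)(V_GS − V_t)² = (3.7/2)×(2.88 − 1.6)² = 1.85×1.27² = 3.01 mA.
V_DS = V_DD − I_D·R_D = 9.2 − 3.01×0.47 = 7.79 V.
Saturation requires V_DS ≥ V_GS − V_t = 1.27 V; 7.79 ≥ 1.27 ✓.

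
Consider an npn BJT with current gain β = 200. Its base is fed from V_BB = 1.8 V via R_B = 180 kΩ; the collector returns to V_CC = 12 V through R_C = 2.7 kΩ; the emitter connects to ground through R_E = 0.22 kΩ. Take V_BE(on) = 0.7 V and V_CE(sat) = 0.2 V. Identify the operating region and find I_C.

Assume active. Base-emitter loop: I_B = (V_BB − V_BE)/(R_B + (β+1)R_E) = (1.8 − 0.7)/(180 + 201×0.22) = 0.00491 mA.
I_C = β·I_B = 200×0.00491 = 0.981 mA.
V_CE = V_CC − I_C·R_C − I_E·R_E = 12 − 0.981×2.7 − 0.986×0.22 = 9.13 V > V_CE(sat), so the active-region assumption holds.

active; I_C ≈ 0.98 mA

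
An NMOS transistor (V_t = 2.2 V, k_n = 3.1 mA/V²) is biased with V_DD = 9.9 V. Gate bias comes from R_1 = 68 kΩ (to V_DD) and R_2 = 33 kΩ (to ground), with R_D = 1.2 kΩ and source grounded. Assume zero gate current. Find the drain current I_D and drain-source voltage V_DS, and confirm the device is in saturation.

I_D ≈ 1.7 mA, V_DS ≈ 7.9 V

V_G = V_DD·R_2/(R_1+R_2) = 9.9×33/101 = 3.23 V. With the source grounded, V_GS = V_G = 3.23 V.
Assume saturation: I_D = (k_n/2)(V_GS − V_t)² = (3.1/2)×(3.23 − 2.2)² = 1.55×1.03² = 1.66 mA.
V_DS = V_DD − I_D·R_D = 9.9 − 1.66×1.2 = 7.91 V.
Saturation requires V_DS ≥ V_GS − V_t = 1.03 V; 7.91 ≥ 1.03 ✓.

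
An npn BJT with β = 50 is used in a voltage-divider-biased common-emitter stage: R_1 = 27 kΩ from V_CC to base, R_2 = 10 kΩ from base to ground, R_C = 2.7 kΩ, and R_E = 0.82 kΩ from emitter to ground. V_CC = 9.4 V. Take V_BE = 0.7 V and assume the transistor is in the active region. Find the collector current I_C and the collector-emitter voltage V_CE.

I_C ≈ 1.9 mA, V_CE ≈ 2.8 V

Thevenize the base divider: V_Th = V_CC·R_2/(R_1+R_2) = 9.4×10/37 = 2.54 V, R_Th = R_1‖R_2 = 7.3 kΩ.
Base-emitter loop: V_Th = I_B·R_Th + V_BE + (β+1)I_B·R_E, so I_B = (2.54 − 0.7) / (7.3 + 51×0.82) = 0.0375 mA.
I_C = β·I_B = 50×0.0375 = 1.87 mA, and I_E = (β+1)I_B = 1.91 mA.
V_CE = V_CC − I_C·R_C − I_E·R_E = 9.4 − 1.87×2.7 − 1.91×0.82 = 2.77 V.
V_CE = 2.77 V > 0.2 V confirms active-region operation.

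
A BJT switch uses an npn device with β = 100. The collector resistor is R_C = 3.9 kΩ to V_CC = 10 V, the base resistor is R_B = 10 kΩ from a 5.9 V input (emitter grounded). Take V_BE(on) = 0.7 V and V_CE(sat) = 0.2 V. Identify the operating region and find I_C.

Assume active: I_B = (5.9 − 0.7)/10 = 0.52 mA, giving I_C = β·I_B = 52 mA.
But then V_CE = 10 − 52×3.9 = -193 V < V_CE(sat) = 0.2 V — impossible in the active region.
So the transistor is saturated. With V_CE = 0.2 V, I_C = (V_CC − 0.2)/R_C = 9.8/3.9 = 2.51 mA.
Check: β·I_B = 52 mA > I_C = 2.51 mA, confirming saturation.

saturation; I_C ≈ 2.5 mA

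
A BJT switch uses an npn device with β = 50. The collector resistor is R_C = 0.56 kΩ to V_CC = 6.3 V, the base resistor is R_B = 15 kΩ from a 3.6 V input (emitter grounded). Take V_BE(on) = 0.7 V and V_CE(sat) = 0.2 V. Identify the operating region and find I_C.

Assume active. Base-emitter loop: I_B = (V_BB − V_BE)/R_B = (3.6 − 0.7)/15 = 0.193 mA.
I_C = β·I_B = 50×0.193 = 9.67 mA.
V_CE = V_CC − I_C·R_C = 6.3 − 9.67×0.56 = 0.887 V > V_CE(sat), so the active-region assumption holds.

active; I_C ≈ 9.7 mA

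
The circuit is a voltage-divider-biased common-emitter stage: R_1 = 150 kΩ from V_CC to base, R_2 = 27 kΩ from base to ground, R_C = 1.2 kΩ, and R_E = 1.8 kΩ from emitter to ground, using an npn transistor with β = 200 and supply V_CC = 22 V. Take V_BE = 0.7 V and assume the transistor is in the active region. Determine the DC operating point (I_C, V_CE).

I_C ≈ 1.4 mA, V_CE ≈ 18 V

Thevenize the base divider: V_Th = V_CC·R_2/(R_1+R_2) = 22×27/177 = 3.36 V, R_Th = R_1‖R_2 = 22.9 kΩ.
Base-emitter loop: V_Th = I_B·R_Th + V_BE + (β+1)I_B·R_E, so I_B = (3.36 − 0.7) / (22.9 + 201×1.8) = 0.0069 mA.
I_C = β·I_B = 200×0.0069 = 1.38 mA, and I_E = (β+1)I_B = 1.39 mA.
V_CE = V_CC − I_C·R_C − I_E·R_E = 22 − 1.38×1.2 − 1.39×1.8 = 17.8 V.
V_CE = 17.8 V > 0.2 V confirms active-region operation.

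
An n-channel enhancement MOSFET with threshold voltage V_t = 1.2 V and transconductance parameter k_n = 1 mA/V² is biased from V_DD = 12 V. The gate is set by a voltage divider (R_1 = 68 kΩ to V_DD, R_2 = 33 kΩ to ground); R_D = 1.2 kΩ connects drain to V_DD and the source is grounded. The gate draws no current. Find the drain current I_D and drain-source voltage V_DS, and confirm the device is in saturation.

V_G = V_DD·R_2/(R_1+R_2) = 12×33/101 = 3.92 V. With the source grounded, V_GS = V_G = 3.92 V.
Assume saturation: I_D = (k_n/2)(V_GS − V_t)² = (1/2)×(3.92 − 1.2)² = 0.5×2.72² = 3.7 mA.
V_DS = V_DD − I_D·R_D = 12 − 3.7×1.2 = 7.56 V.
Saturation requires V_DS ≥ V_GS − V_t = 2.72 V; 7.56 ≥ 2.72 ✓.

I_D ≈ 3.7 mA, V_DS ≈ 7.6 V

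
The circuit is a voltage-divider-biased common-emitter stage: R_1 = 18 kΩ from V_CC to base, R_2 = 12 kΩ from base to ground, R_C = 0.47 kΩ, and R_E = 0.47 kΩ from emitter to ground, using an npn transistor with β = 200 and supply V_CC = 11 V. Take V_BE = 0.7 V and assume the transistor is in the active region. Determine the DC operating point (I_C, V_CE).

Thevenize the base divider: V_Th = V_CC·R_2/(R_1+R_2) = 11×12/30 = 4.4 V, R_Th = R_1‖R_2 = 7.2 kΩ.
Base-emitter loop: V_Th = I_B·R_Th + V_BE + (β+1)I_B·R_E, so I_B = (4.4 − 0.7) / (7.2 + 201×0.47) = 0.0364 mA.
I_C = β·I_B = 200×0.0364 = 7.28 mA, and I_E = (β+1)I_B = 7.31 mA.
V_CE = V_CC − I_C·R_C − I_E·R_E = 11 − 7.28×0.47 − 7.31×0.47 = 4.14 V.
V_CE = 4.14 V > 0.2 V confirms active-region operation.

I_C ≈ 7.3 mA, V_CE ≈ 4.1 V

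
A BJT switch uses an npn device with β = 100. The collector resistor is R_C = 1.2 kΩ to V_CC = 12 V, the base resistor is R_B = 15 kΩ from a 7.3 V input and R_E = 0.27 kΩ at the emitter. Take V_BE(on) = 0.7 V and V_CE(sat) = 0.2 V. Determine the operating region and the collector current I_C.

Assume active: I_B = (7.3 − 0.7)/(15 + 101×0.27) = 0.156 mA, I_C = β·I_B = 15.6 mA.
Then V_CE = 12 − 15.6×1.2 − 15.8×0.27 = -11 V < 0.2 V — the active assumption fails.
Re-solve with V_CE = 0.2 V. KCL at the emitter: V_E/R_E = (V_BB−0.7−V_E)/R_B + (V_CC−0.2−V_E)/R_C, giving V_E = 2.23 V.
I_C = (V_CC − 0.2 − V_E)/R_C = (11.8 − 2.23)/1.2 = 7.97 mA.
Check: I_B = (6.6 − 2.23)/15 = 0.291 mA, and β·I_B = 29.1 mA > I_C, confirming saturation.

saturation; I_C ≈ 8 mA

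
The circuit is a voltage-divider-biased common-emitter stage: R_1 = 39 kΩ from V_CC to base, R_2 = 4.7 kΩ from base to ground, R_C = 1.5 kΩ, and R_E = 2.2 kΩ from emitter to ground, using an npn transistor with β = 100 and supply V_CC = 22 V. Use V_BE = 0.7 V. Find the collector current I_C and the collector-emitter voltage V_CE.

Thevenize the base divider: V_Th = V_CC·R_2/(R_1+R_2) = 22×4.7/43.7 = 2.37 V, R_Th = R_1‖R_2 = 4.19 kΩ.
Base-emitter loop: V_Th = I_B·R_Th + V_BE + (β+1)I_B·R_E, so I_B = (2.37 − 0.7) / (4.19 + 101×2.2) = 0.00736 mA.
I_C = β·I_B = 100×0.00736 = 0.736 mA, and I_E = (β+1)I_B = 0.743 mA.
V_CE = V_CC − I_C·R_C − I_E·R_E = 22 − 0.736×1.5 − 0.743×2.2 = 19.3 V.
V_CE = 19.3 V > 0.2 V confirms active-region operation.

I_C ≈ 0.74 mA, V_CE ≈ 19 V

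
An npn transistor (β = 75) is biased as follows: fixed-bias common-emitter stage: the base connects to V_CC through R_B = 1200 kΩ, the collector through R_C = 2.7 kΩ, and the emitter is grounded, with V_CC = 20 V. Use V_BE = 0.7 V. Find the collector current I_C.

I_C ≈ 1.2 mA

Base loop: V_CC = I_B·R_B + V_BE, so I_B = (20 − 0.7)/1200 kΩ = 0.0161 mA.
In the active region I_C = β·I_B = 75 × 0.0161 = 1.21 mA.
Collector loop: V_CE = V_CC − I_C·R_C = 20 − 1.21×2.7 = 16.7 V.
Since V_CE = 16.7 V > V_CE(sat) ≈ 0.2 V, the transistor is in the active region as assumed.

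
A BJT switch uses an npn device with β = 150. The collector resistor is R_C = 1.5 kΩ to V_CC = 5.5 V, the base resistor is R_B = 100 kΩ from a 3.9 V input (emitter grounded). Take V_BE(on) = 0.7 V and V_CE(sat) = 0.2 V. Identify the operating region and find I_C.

Assume active: I_B = (3.9 − 0.7)/100 = 0.032 mA, giving I_C = β·I_B = 4.8 mA.
But then V_CE = 5.5 − 4.8×1.5 = -1.7 V < V_CE(sat) = 0.2 V — impossible in the active region.
So the transistor is saturated. With V_CE = 0.2 V, I_C = (V_CC − 0.2)/R_C = 5.3/1.5 = 3.53 mA.
Check: β·I_B = 4.8 mA > I_C = 3.53 mA, confirming saturation.

saturation; I_C ≈ 3.5 mA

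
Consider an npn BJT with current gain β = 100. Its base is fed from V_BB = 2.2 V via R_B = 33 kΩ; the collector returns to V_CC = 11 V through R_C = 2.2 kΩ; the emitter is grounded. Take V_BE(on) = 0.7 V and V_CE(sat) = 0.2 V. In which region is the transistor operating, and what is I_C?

active; I_C ≈ 4.5 mA

Assume active. Base-emitter loop: I_B = (V_BB − V_BE)/R_B = (2.2 − 0.7)/33 = 0.0455 mA.
I_C = β·I_B = 100×0.0455 = 4.55 mA.
V_CE = V_CC − I_C·R_C = 11 − 4.55×2.2 = 1 V > V_CE(sat), so the active-region assumption holds.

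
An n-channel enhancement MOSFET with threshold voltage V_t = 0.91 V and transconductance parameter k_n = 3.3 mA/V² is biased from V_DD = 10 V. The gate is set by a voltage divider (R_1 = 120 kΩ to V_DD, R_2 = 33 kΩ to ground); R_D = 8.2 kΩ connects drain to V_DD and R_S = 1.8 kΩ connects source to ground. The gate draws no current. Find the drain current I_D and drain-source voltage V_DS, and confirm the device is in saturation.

I_D ≈ 0.41 mA, V_DS ≈ 5.9 V

V_G = V_DD·R_2/(R_1+R_2) = 10×33/153 = 2.16 V.
Assume saturation: I_D = (k_n/2)(V_GS − V_t)² with V_GS = V_G − I_D·R_S = 2.16 − 1.8·I_D.
Substituting gives 5.35·I_D² − 8.41·I_D + 2.57 = 0, with roots I_D = 0.414 or 1.16 mA.
The root I_D = 1.16 mA gives V_GS = 0.0722 V ≤ V_t, so take I_D = 0.414 mA.
Then V_GS = 1.41 V and V_DS = V_DD − I_D(R_D+R_S) = 10 − 0.414×10 = 5.86 V.
Saturation requires V_DS ≥ V_GS − V_t = 0.501 V; 5.86 ≥ 0.501 ✓.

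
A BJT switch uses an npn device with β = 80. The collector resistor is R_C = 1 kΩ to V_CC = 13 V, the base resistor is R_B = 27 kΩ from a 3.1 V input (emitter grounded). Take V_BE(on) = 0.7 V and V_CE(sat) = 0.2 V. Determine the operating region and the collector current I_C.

Assume active. Base-emitter loop: I_B = (V_BB − V_BE)/R_B = (3.1 − 0.7)/27 = 0.0889 mA.
I_C = β·I_B = 80×0.0889 = 7.11 mA.
V_CE = V_CC − I_C·R_C = 13 − 7.11×1 = 5.89 V > V_CE(sat), so the active-region assumption holds.

active; I_C ≈ 7.1 mA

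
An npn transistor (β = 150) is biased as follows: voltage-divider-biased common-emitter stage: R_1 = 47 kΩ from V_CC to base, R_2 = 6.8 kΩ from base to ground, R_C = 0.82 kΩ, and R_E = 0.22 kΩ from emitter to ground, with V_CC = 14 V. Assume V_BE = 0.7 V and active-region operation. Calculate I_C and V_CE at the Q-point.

I_C ≈ 4.1 mA, V_CE ≈ 9.7 V

Thevenize the base divider: V_Th = V_CC·R_2/(R_1+R_2) = 14×6.8/53.8 = 1.77 V, R_Th = R_1‖R_2 = 5.94 kΩ.
Base-emitter loop: V_Th = I_B·R_Th + V_BE + (β+1)I_B·R_E, so I_B = (1.77 − 0.7) / (5.94 + 151×0.22) = 0.0273 mA.
I_C = β·I_B = 150×0.0273 = 4.1 mA, and I_E = (β+1)I_B = 4.12 mA.
V_CE = V_CC − I_C·R_C − I_E·R_E = 14 − 4.1×0.82 − 4.12×0.22 = 9.73 V.
V_CE = 9.73 V > 0.2 V confirms active-region operation.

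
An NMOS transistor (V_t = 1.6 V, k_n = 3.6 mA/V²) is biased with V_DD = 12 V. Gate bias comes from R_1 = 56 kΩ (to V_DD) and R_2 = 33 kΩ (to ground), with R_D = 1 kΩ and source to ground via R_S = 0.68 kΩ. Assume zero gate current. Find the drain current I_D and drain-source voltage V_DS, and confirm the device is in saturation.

V_G = V_DD·R_2/(R_1+R_2) = 12×33/89 = 4.45 V.
Assume saturation: I_D = (k_n/2)(V_GS − V_t)² with V_GS = V_G − I_D·R_S = 4.45 − 0.68·I_D.
Substituting gives 0.832·I_D² − 7.98·I_D + 14.6 = 0, with roots I_D = 2.47 or 7.11 mA.
The root I_D = 7.11 mA gives V_GS = -0.388 V ≤ V_t, so take I_D = 2.47 mA.
Then V_GS = 2.77 V and V_DS = V_DD − I_D(R_D+R_S) = 12 − 2.47×1.68 = 7.85 V.
Saturation requires V_DS ≥ V_GS − V_t = 1.17 V; 7.85 ≥ 1.17 ✓.

I_D ≈ 2.5 mA, V_DS ≈ 7.9 V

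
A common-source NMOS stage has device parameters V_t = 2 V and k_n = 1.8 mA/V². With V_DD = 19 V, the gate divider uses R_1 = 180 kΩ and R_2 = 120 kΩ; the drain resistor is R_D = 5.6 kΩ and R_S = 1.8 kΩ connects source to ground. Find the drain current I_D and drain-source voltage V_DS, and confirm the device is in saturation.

V_G = V_DD·R_2/(R_1+R_2) = 19×120/300 = 7.6 V.
Assume saturation: I_D = (k_n/2)(V_GS − V_t)² with V_GS = V_G − I_D·R_S = 7.6 − 1.8·I_D.
Substituting gives 2.92·I_D² − 19.1·I_D + 28.2 = 0, with roots I_D = 2.24 or 4.33 mA.
The root I_D = 4.33 mA gives V_GS = -0.193 V ≤ V_t, so take I_D = 2.24 mA.
Then V_GS = 3.58 V and V_DS = V_DD − I_D(R_D+R_S) = 19 − 2.24×7.4 = 2.46 V.
Saturation requires V_DS ≥ V_GS − V_t = 1.58 V; 2.46 ≥ 1.58 ✓.

I_D ≈ 2.2 mA, V_DS ≈ 2.5 V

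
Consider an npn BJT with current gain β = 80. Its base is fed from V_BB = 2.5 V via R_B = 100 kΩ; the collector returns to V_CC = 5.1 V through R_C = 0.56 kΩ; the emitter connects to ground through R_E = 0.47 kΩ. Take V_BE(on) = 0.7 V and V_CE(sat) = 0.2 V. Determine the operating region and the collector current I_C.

Assume active. Base-emitter loop: I_B = (V_BB − V_BE)/(R_B + (β+1)R_E) = (2.5 − 0.7)/(100 + 81×0.47) = 0.013 mA.
I_C = β·I_B = 80×0.013 = 1.04 mA.
V_CE = V_CC − I_C·R_C − I_E·R_E = 5.1 − 1.04×0.56 − 1.06×0.47 = 4.02 V > V_CE(sat), so the active-region assumption holds.

active; I_C ≈ 1 mA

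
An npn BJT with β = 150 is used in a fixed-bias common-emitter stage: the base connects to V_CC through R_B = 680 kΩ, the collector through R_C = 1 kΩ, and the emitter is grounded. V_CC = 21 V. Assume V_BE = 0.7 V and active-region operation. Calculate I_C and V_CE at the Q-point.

I_C ≈ 4.5 mA, V_CE ≈ 17 V

Base loop: V_CC = I_B·R_B + V_BE, so I_B = (21 − 0.7)/680 kΩ = 0.0299 mA.
In the active region I_C = β·I_B = 150 × 0.0299 = 4.48 mA.
Collector loop: V_CE = V_CC − I_C·R_C = 21 − 4.48×1 = 16.5 V.
Since V_CE = 16.5 V > V_CE(sat) ≈ 0.2 V, the transistor is in the active region as assumed.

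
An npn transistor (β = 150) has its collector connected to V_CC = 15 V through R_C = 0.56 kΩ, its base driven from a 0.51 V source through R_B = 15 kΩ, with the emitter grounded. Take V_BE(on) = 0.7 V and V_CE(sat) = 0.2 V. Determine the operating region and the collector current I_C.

cutoff; I_C ≈ 0

V_BB = 0.51 V ≤ V_BE(on) = 0.7 V, so the base-emitter junction is not forward biased.
The transistor is in cutoff: I_B = I_C = 0.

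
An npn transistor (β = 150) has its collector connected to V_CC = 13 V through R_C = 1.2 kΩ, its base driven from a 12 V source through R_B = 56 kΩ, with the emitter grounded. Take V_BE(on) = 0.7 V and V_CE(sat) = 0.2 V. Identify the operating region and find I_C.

saturation; I_C ≈ 11 mA

Assume active: I_B = (12 − 0.7)/56 = 0.202 mA, giving I_C = β·I_B = 30.3 mA.
But then V_CE = 13 − 30.3×1.2 = -23.3 V < V_CE(sat) = 0.2 V — impossible in the active region.
So the transistor is saturated. With V_CE = 0.2 V, I_C = (V_CC − 0.2)/R_C = 12.8/1.2 = 10.7 mA.
Check: β·I_B = 30.3 mA > I_C = 10.7 mA, confirming saturation.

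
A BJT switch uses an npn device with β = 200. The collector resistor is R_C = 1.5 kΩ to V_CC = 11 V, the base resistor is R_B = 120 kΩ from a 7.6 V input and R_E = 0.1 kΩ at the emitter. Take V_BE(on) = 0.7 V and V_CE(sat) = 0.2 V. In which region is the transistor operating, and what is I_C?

saturation; I_C ≈ 6.7 mA

Assume active: I_B = (7.6 − 0.7)/(120 + 201×0.1) = 0.0493 mA, I_C = β·I_B = 9.85 mA.
Then V_CE = 11 − 9.85×1.5 − 9.9×0.1 = -4.77 V < 0.2 V — the active assumption fails.
Re-solve with V_CE = 0.2 V. KCL at the emitter: V_E/R_E = (V_BB−0.7−V_E)/R_B + (V_CC−0.2−V_E)/R_C, giving V_E = 0.68 V.
I_C = (V_CC − 0.2 − V_E)/R_C = (10.8 − 0.68)/1.5 = 6.75 mA.
Check: I_B = (6.9 − 0.68)/120 = 0.0518 mA, and β·I_B = 10.4 mA > I_C, confirming saturation.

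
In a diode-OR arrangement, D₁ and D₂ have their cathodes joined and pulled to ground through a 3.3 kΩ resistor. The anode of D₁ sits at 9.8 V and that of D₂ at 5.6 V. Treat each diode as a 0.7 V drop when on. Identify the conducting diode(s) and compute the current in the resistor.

Only D₁ conducts; I_R ≈ 2.8 mA

Assume both conduct. Then node N would need to be at both 9.8−0.7 = 9.1 V and 5.6−0.7 = 4.9 V, which is impossible.
Assume only D₁ conducts: V_N = 9.8 − 0.7 = 9.1 V, so I_R = 9.1/3.3 = 2.76 mA.
Check D₂: its anode-to-cathode voltage is 5.6 − 9.1 = -3.5 V < 0.7 V, so it is off. The assumption is consistent.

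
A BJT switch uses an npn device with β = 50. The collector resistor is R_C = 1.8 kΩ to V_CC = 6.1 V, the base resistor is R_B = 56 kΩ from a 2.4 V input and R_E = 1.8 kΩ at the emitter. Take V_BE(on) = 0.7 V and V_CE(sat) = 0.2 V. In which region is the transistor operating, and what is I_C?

Assume active. Base-emitter loop: I_B = (V_BB − V_BE)/(R_B + (β+1)R_E) = (2.4 − 0.7)/(56 + 51×1.8) = 0.0115 mA.
I_C = β·I_B = 50×0.0115 = 0.575 mA.
V_CE = V_CC − I_C·R_C − I_E·R_E = 6.1 − 0.575×1.8 − 0.587×1.8 = 4.01 V > V_CE(sat), so the active-region assumption holds.

active; I_C ≈ 0.58 mA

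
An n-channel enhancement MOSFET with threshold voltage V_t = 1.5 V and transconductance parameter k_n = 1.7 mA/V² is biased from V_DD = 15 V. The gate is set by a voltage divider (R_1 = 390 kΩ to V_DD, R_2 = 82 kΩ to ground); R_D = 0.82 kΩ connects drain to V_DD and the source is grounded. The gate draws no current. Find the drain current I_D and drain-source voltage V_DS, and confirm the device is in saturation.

V_G = V_DD·R_2/(R_1+R_2) = 15×82/472 = 2.61 V. With the source grounded, V_GS = V_G = 2.61 V.
Assume saturation: I_D = (k_n/2)(V_GS − V_t)² = (1.7/2)×(2.61 − 1.5)² = 0.85×1.11² = 1.04 mA.
V_DS = V_DD − I_D·R_D = 15 − 1.04×0.82 = 14.1 V.
Saturation requires V_DS ≥ V_GS − V_t = 1.11 V; 14.1 ≥ 1.11 ✓.

I_D ≈ 1 mA, V_DS ≈ 14 V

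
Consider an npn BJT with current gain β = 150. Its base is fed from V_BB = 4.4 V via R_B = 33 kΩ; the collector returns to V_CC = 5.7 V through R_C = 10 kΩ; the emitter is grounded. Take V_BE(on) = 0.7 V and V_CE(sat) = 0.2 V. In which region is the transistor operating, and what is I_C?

Assume active: I_B = (4.4 − 0.7)/33 = 0.112 mA, giving I_C = β·I_B = 16.8 mA.
But then V_CE = 5.7 − 16.8×10 = -162 V < V_CE(sat) = 0.2 V — impossible in the active region.
So the transistor is saturated. With V_CE = 0.2 V, I_C = (V_CC − 0.2)/R_C = 5.5/10 = 0.55 mA.
Check: β·I_B = 16.8 mA > I_C = 0.55 mA, confirming saturation.

saturation; I_C ≈ 0.55 mA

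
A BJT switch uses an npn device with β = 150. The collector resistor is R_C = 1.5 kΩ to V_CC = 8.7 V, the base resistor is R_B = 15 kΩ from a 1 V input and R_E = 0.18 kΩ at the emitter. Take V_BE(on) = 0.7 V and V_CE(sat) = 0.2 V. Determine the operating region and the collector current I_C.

Assume active. Base-emitter loop: I_B = (V_BB − V_BE)/(R_B + (β+1)R_E) = (1 − 0.7)/(15 + 151×0.18) = 0.00711 mA.
I_C = β·I_B = 150×0.00711 = 1.07 mA.
V_CE = V_CC − I_C·R_C − I_E·R_E = 8.7 − 1.07×1.5 − 1.07×0.18 = 6.91 V > V_CE(sat), so the active-region assumption holds.

active; I_C ≈ 1.1 mA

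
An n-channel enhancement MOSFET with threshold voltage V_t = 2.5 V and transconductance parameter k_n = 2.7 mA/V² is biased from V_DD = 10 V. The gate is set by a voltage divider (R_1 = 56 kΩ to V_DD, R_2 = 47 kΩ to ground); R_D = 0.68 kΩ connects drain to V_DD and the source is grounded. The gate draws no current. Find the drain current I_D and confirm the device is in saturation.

V_G = V_DD·R_2/(R_1+R_2) = 10×47/103 = 4.56 V. With the source grounded, V_GS = V_G = 4.56 V.
Assume saturation: I_D = (k_n/2)(V_GS − V_t)² = (2.7/2)×(4.56 − 2.5)² = 1.35×2.06² = 5.75 mA.
V_DS = V_DD − I_D·R_D = 10 − 5.75×0.68 = 6.09 V.
Saturation requires V_DS ≥ V_GS − V_t = 2.06 V; 6.09 ≥ 2.06 ✓.

I_D ≈ 5.7 mA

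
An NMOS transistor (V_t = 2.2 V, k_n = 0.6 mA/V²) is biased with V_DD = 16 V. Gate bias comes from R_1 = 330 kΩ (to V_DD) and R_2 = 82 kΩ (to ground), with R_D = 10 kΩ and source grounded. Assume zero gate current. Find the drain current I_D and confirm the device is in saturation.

I_D ≈ 0.29 mA

V_G = V_DD·R_2/(R_1+R_2) = 16×82/412 = 3.18 V. With the source grounded, V_GS = V_G = 3.18 V.
Assume saturation: I_D = (k_n/2)(V_GS − V_t)² = (0.6/2)×(3.18 − 2.2)² = 0.3×0.984² = 0.291 mA.
V_DS = V_DD − I_D·R_D = 16 − 0.291×10 = 13.1 V.
Saturation requires V_DS ≥ V_GS − V_t = 0.984 V; 13.1 ≥ 0.984 ✓.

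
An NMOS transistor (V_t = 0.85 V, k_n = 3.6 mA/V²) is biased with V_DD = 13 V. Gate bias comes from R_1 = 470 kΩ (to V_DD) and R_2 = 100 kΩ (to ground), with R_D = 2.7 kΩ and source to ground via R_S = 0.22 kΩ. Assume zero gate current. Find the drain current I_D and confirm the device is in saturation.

I_D ≈ 1.9 mA

V_G = V_DD·R_2/(R_1+R_2) = 13×100/570 = 2.28 V.
Assume saturation: I_D = (k_n/2)(V_GS − V_t)² with V_GS = V_G − I_D·R_S = 2.28 − 0.22·I_D.
Substituting gives 0.0871·I_D² − 2.13·I_D + 3.68 = 0, with roots I_D = 1.87 or 22.6 mA.
The root I_D = 22.6 mA gives V_GS = -2.69 V ≤ V_t, so take I_D = 1.87 mA.
Then V_GS = 1.87 V and V_DS = V_DD − I_D(R_D+R_S) = 13 − 1.87×2.92 = 7.54 V.
Saturation requires V_DS ≥ V_GS − V_t = 1.02 V; 7.54 ≥ 1.02 ✓.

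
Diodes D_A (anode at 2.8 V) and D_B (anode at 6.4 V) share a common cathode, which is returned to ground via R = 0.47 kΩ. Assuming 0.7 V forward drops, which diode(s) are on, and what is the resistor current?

Assume both conduct. Then node N would need to be at both 2.8−0.7 = 2.1 V and 6.4−0.7 = 5.7 V, which is impossible.
Assume only D_B conducts: V_N = 6.4 − 0.7 = 5.7 V, so I_R = 5.7/0.47 = 12.1 mA.
Check D_A: its anode-to-cathode voltage is 2.8 − 5.7 = -2.9 V < 0.7 V, so it is off. The assumption is consistent.

Only D_B conducts; I_R ≈ 12 mA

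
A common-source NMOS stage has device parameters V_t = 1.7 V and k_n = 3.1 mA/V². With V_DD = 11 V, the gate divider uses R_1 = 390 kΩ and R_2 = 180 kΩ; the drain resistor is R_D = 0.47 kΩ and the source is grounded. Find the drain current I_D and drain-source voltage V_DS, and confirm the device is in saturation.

V_G = V_DD·R_2/(R_1+R_2) = 11×180/570 = 3.47 V. With the source grounded, V_GS = V_G = 3.47 V.
Assume saturation: I_D = (k_n/2)(V_GS − V_t)² = (3.1/2)×(3.47 − 1.7)² = 1.55×1.77² = 4.88 mA.
V_DS = V_DD − I_D·R_D = 11 − 4.88×0.47 = 8.71 V.
Saturation requires V_DS ≥ V_GS − V_t = 1.77 V; 8.71 ≥ 1.77 ✓.

I_D ≈ 4.9 mA, V_DS ≈ 8.7 V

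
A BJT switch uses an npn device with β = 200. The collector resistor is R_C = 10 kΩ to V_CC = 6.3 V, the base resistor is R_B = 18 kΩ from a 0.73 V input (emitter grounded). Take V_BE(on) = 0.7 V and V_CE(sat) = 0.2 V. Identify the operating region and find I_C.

active; I_C ≈ 0.33 mA

Assume active. Base-emitter loop: I_B = (V_BB − V_BE)/R_B = (0.73 − 0.7)/18 = 0.00167 mA.
I_C = β·I_B = 200×0.00167 = 0.333 mA.
V_CE = V_CC − I_C·R_C = 6.3 − 0.333×10 = 2.97 V > V_CE(sat), so the active-region assumption holds.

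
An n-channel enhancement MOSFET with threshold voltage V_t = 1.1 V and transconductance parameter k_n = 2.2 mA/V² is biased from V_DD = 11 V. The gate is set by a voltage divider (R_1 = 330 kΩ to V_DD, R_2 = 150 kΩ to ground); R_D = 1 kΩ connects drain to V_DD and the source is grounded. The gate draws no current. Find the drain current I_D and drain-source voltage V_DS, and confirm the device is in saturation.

I_D ≈ 6 mA, V_DS ≈ 5 V

V_G = V_DD·R_2/(R_1+R_2) = 11×150/480 = 3.44 V. With the source grounded, V_GS = V_G = 3.44 V.
Assume saturation: I_D = (k_n/2)(V_GS − V_t)² = (2.2/2)×(3.44 − 1.1)² = 1.1×2.34² = 6.01 mA.
V_DS = V_DD − I_D·R_D = 11 − 6.01×1 = 4.99 V.
Saturation requires V_DS ≥ V_GS − V_t = 2.34 V; 4.99 ≥ 2.34 ✓.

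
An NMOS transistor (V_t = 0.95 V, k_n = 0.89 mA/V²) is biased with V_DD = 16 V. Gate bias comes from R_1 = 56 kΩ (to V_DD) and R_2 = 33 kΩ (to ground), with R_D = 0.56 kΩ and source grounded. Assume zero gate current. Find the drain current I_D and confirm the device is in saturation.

V_G = V_DD·R_2/(R_1+R_2) = 16×33/89 = 5.93 V. With the source grounded, V_GS = V_G = 5.93 V.
Assume saturation: I_D = (k_n/2)(V_GS − V_t)² = (0.89/2)×(5.93 − 0.95)² = 0.445×4.98² = 11 mA.
V_DS = V_DD − I_D·R_D = 16 − 11×0.56 = 9.81 V.
Saturation requires V_DS ≥ V_GS − V_t = 4.98 V; 9.81 ≥ 4.98 ✓.

I_D ≈ 11 mA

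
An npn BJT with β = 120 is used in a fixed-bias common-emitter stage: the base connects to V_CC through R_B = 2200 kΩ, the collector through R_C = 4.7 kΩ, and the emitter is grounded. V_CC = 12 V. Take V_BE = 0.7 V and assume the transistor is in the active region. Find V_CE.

V_CE ≈ 9.1 V

Base loop: V_CC = I_B·R_B + V_BE, so I_B = (12 − 0.7)/2200 kΩ = 0.00514 mA.
In the active region I_C = β·I_B = 120 × 0.00514 = 0.616 mA.
Collector loop: V_CE = V_CC − I_C·R_C = 12 − 0.616×4.7 = 9.1 V.
Since V_CE = 9.1 V > V_CE(sat) ≈ 0.2 V, the transistor is in the active region as assumed.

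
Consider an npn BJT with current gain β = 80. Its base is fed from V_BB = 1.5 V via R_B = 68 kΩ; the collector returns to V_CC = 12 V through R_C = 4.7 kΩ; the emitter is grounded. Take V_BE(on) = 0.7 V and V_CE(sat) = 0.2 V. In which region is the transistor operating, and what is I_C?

active; I_C ≈ 0.94 mA

Assume active. Base-emitter loop: I_B = (V_BB − V_BE)/R_B = (1.5 − 0.7)/68 = 0.0118 mA.
I_C = β·I_B = 80×0.0118 = 0.941 mA.
V_CE = V_CC − I_C·R_C = 12 − 0.941×4.7 = 7.58 V > V_CE(sat), so the active-region assumption holds.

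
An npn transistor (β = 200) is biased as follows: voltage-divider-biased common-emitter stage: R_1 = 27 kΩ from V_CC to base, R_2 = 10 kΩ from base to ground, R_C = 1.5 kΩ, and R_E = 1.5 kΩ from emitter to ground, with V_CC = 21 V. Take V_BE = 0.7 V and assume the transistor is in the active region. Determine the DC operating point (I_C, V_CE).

I_C ≈ 3.2 mA, V_CE ≈ 11 V

Thevenize the base divider: V_Th = V_CC·R_2/(R_1+R_2) = 21×10/37 = 5.68 V, R_Th = R_1‖R_2 = 7.3 kΩ.
Base-emitter loop: V_Th = I_B·R_Th + V_BE + (β+1)I_B·R_E, so I_B = (5.68 − 0.7) / (7.3 + 201×1.5) = 0.0161 mA.
I_C = β·I_B = 200×0.0161 = 3.22 mA, and I_E = (β+1)I_B = 3.24 mA.
V_CE = V_CC − I_C·R_C − I_E·R_E = 21 − 3.22×1.5 − 3.24×1.5 = 11.3 V.
V_CE = 11.3 V > 0.2 V confirms active-region operation.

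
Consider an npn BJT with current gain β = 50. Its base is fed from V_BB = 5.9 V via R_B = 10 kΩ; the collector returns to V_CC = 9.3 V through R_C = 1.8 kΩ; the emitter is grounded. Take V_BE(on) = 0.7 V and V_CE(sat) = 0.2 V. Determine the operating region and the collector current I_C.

saturation; I_C ≈ 5.1 mA

Assume active: I_B = (5.9 − 0.7)/10 = 0.52 mA, giving I_C = β·I_B = 26 mA.
But then V_CE = 9.3 − 26×1.8 = -37.5 V < V_CE(sat) = 0.2 V — impossible in the active region.
So the transistor is saturated. With V_CE = 0.2 V, I_C = (V_CC − 0.2)/R_C = 9.1/1.8 = 5.06 mA.
Check: β·I_B = 26 mA > I_C = 5.06 mA, confirming saturation.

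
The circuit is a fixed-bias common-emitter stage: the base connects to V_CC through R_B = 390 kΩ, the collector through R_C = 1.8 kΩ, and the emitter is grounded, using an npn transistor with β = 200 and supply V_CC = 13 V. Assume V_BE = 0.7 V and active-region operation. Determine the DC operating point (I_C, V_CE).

I_C ≈ 6.3 mA, V_CE ≈ 1.6 V

Base loop: V_CC = I_B·R_B + V_BE, so I_B = (13 − 0.7)/390 kΩ = 0.0315 mA.
In the active region I_C = β·I_B = 200 × 0.0315 = 6.31 mA.
Collector loop: V_CE = V_CC − I_C·R_C = 13 − 6.31×1.8 = 1.65 V.
Since V_CE = 1.65 V > V_CE(sat) ≈ 0.2 V, the transistor is in the active region as assumed.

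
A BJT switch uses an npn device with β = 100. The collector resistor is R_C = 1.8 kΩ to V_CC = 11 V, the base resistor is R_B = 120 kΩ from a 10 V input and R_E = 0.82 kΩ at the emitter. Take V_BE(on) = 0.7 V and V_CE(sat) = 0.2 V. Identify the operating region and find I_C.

Assume active: I_B = (10 − 0.7)/(120 + 101×0.82) = 0.0459 mA, I_C = β·I_B = 4.59 mA.
Then V_CE = 11 − 4.59×1.8 − 4.63×0.82 = -1.05 V < 0.2 V — the active assumption fails.
Re-solve with V_CE = 0.2 V. KCL at the emitter: V_E/R_E = (V_BB−0.7−V_E)/R_B + (V_CC−0.2−V_E)/R_C, giving V_E = 3.41 V.
I_C = (V_CC − 0.2 − V_E)/R_C = (10.8 − 3.41)/1.8 = 4.11 mA.
Check: I_B = (9.3 − 3.41)/120 = 0.0491 mA, and β·I_B = 4.91 mA > I_C, confirming saturation.

saturation; I_C ≈ 4.1 mA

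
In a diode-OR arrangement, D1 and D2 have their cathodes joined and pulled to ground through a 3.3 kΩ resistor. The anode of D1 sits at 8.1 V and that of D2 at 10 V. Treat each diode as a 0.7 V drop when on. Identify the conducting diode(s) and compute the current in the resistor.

Only D2 conducts; I_R ≈ 2.8 mA

Assume both conduct. Then node N would need to be at both 8.1−0.7 = 7.4 V and 10−0.7 = 9.3 V, which is impossible.
Assume only D2 conducts: V_N = 10 − 0.7 = 9.3 V, so I_R = 9.3/3.3 = 2.82 mA.
Check D1: its anode-to-cathode voltage is 8.1 − 9.3 = -1.2 V < 0.7 V, so it is off. The assumption is consistent.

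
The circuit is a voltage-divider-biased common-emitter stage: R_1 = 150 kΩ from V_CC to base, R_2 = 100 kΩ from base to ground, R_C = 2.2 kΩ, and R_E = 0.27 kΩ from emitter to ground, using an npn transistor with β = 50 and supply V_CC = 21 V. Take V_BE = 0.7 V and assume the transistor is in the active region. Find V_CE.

V_CE ≈ 8.1 V

Thevenize the base divider: V_Th = V_CC·R_2/(R_1+R_2) = 21×100/250 = 8.4 V, R_Th = R_1‖R_2 = 60 kΩ.
Base-emitter loop: V_Th = I_B·R_Th + V_BE + (β+1)I_B·R_E, so I_B = (8.4 − 0.7) / (60 + 51×0.27) = 0.104 mA.
I_C = β·I_B = 50×0.104 = 5.22 mA, and I_E = (β+1)I_B = 5.32 mA.
V_CE = V_CC − I_C·R_C − I_E·R_E = 21 − 5.22×2.2 − 5.32×0.27 = 8.08 V.
V_CE = 8.08 V > 0.2 V confirms active-region operation.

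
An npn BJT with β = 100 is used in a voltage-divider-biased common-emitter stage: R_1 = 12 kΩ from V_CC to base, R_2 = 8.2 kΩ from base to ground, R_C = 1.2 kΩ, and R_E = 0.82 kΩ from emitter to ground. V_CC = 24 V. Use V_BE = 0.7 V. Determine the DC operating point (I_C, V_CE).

Thevenize the base divider: V_Th = V_CC·R_2/(R_1+R_2) = 24×8.2/20.2 = 9.74 V, R_Th = R_1‖R_2 = 4.87 kΩ.
Base-emitter loop: V_Th = I_B·R_Th + V_BE + (β+1)I_B·R_E, so I_B = (9.74 − 0.7) / (4.87 + 101×0.82) = 0.103 mA.
I_C = β·I_B = 100×0.103 = 10.3 mA, and I_E = (β+1)I_B = 10.4 mA.
V_CE = V_CC − I_C·R_C − I_E·R_E = 24 − 10.3×1.2 − 10.4×0.82 = 3.09 V.
V_CE = 3.09 V > 0.2 V confirms active-region operation.

I_C ≈ 10 mA, V_CE ≈ 3.1 V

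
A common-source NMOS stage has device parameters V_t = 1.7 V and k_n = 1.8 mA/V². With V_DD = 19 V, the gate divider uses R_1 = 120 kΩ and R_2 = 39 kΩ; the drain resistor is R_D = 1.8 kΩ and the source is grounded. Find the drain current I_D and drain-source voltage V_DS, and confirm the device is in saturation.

I_D ≈ 7.9 mA, V_DS ≈ 4.8 V

V_G = V_DD·R_2/(R_1+R_2) = 19×39/159 = 4.66 V. With the source grounded, V_GS = V_G = 4.66 V.
Assume saturation: I_D = (k_n/2)(V_GS − V_t)² = (1.8/2)×(4.66 − 1.7)² = 0.9×2.96² = 7.89 mA.
V_DS = V_DD − I_D·R_D = 19 − 7.89×1.8 = 4.8 V.
Saturation requires V_DS ≥ V_GS − V_t = 2.96 V; 4.8 ≥ 2.96 ✓.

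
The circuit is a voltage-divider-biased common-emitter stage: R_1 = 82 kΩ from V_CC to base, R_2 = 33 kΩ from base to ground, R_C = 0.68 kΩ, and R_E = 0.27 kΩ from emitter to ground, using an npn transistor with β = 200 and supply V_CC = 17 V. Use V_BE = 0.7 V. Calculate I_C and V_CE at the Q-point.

I_C ≈ 11 mA, V_CE ≈ 6.8 V

Thevenize the base divider: V_Th = V_CC·R_2/(R_1+R_2) = 17×33/115 = 4.88 V, R_Th = R_1‖R_2 = 23.5 kΩ.
Base-emitter loop: V_Th = I_B·R_Th + V_BE + (β+1)I_B·R_E, so I_B = (4.88 − 0.7) / (23.5 + 201×0.27) = 0.0537 mA.
I_C = β·I_B = 200×0.0537 = 10.7 mA, and I_E = (β+1)I_B = 10.8 mA.
V_CE = V_CC − I_C·R_C − I_E·R_E = 17 − 10.7×0.68 − 10.8×0.27 = 6.78 V.
V_CE = 6.78 V > 0.2 V confirms active-region operation.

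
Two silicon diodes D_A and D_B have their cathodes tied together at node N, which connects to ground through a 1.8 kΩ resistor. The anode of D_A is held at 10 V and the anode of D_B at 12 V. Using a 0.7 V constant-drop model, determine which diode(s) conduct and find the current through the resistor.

Only D_B conducts; I_R ≈ 6.3 mA

Assume both conduct. Then node N would need to be at both 10−0.7 = 9.3 V and 12−0.7 = 11.3 V, which is impossible.
Assume only D_B conducts: V_N = 12 − 0.7 = 11.3 V, so I_R = 11.3/1.8 = 6.28 mA.
Check D_A: its anode-to-cathode voltage is 10 − 11.3 = -1.3 V < 0.7 V, so it is off. The assumption is consistent.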